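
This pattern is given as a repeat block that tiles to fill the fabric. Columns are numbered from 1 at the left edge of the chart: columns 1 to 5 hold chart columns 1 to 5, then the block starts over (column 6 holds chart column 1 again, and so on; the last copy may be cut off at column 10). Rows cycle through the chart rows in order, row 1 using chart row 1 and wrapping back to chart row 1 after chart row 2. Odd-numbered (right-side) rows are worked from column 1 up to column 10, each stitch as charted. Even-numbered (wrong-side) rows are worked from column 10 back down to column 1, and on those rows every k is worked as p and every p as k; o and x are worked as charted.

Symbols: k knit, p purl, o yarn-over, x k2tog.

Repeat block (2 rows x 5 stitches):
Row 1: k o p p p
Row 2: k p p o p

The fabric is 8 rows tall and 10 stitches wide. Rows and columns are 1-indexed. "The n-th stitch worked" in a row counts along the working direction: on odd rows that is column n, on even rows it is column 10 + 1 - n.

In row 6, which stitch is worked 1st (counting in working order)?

For row 6: chart row = ((6-1) mod 2) + 1 = 2; this is a WS (even) row.
Chart row 2 tiled across columns 1-10: k p p o p k p p o p
WS row: flip the tiled sequence (start at column 10) and apply k<->p; o and x stay.
Row 6 as worked: k o k k p k o k k p
Counting 1 along the worked row gives k.

Stitch:
k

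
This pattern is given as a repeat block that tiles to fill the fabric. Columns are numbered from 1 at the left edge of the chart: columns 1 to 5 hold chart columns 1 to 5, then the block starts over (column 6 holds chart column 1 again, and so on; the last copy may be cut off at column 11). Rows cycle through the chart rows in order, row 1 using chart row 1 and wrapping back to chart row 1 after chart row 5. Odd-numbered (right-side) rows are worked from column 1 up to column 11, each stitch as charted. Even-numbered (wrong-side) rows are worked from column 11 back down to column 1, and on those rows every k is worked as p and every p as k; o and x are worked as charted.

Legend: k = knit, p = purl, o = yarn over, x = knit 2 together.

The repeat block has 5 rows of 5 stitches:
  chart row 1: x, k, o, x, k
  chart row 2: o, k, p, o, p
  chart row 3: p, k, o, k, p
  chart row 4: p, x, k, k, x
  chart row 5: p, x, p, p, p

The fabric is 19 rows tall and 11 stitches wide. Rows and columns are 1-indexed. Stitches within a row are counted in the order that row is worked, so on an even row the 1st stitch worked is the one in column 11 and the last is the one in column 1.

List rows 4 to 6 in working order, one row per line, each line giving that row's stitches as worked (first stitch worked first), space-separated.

Row 4: chart row 4, WS - tiled (columns 1-11): p x k k x p x k k x p; work from column 11 back to 1 with k<->p swapped.
Row 5: chart row 5, RS - tile across columns 1-11 and work as-is.
Row 6: chart row 1, WS - tiled (columns 1-11): x k o x k x k o x k x; work from column 11 back to 1 with k<->p swapped.

== ROWS AS WORKED ==
k x p p x k x p p x k
p x p p p p x p p p p
x p x o p x p x o p x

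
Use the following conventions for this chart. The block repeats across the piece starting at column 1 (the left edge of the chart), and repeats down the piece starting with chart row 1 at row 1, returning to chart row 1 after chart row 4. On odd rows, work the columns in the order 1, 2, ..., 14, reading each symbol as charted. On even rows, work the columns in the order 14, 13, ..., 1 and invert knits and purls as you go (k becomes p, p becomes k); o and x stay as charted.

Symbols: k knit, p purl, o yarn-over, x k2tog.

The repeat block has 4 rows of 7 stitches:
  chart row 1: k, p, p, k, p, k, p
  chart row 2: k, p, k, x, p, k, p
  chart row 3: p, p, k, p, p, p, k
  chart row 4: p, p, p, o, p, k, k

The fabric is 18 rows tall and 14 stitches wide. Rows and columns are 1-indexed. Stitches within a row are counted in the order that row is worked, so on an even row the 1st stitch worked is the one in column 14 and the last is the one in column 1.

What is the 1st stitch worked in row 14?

== STITCH ==
k

Derivation:
Row 14 uses chart row ((14-1) mod 4)+1 = 2. Row 14 is even, so WS.
Chart row 2 tiled across columns 1-14: k p k x p k p k p k x p k p
WS: work from column 14 back to column 1 (reverse the tiled row), swapping k<->p (o and x unchanged).
Row 14 as worked: k p k x p k p k p k x p k p
The 1st stitch worked is k.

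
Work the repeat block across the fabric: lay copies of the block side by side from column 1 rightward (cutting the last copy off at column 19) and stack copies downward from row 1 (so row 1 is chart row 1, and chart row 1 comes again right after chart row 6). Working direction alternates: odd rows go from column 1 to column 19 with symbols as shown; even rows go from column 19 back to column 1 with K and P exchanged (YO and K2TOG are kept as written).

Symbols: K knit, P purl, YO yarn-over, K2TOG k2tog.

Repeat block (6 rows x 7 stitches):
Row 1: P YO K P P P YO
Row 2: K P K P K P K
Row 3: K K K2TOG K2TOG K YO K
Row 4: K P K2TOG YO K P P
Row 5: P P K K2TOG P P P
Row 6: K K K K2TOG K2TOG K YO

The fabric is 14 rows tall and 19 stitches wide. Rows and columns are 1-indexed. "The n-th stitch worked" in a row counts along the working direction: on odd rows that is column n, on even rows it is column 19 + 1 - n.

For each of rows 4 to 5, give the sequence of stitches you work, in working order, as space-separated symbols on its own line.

Rows as worked:
P YO K2TOG K P K K P YO K2TOG K P K K P YO K2TOG K P
P P K K2TOG P P P P P K K2TOG P P P P P K K2TOG P

Derivation:
Row 4: chart row 4, WS - tiled (columns 1-19): K P K2TOG YO K P P K P K2TOG YO K P P K P K2TOG YO K; work from column 19 back to 1 with K<->P swapped.
Row 5: chart row 5, RS - tile across columns 1-19 and work as-is.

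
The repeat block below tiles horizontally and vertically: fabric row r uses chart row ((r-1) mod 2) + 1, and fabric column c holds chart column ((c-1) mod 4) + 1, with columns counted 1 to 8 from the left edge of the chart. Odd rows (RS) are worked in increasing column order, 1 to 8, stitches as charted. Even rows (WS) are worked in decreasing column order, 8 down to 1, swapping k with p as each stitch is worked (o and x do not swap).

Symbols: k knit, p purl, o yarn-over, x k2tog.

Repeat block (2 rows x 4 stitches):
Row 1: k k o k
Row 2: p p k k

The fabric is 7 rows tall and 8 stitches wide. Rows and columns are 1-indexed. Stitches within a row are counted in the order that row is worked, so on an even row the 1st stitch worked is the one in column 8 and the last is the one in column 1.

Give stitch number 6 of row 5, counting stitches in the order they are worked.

Row 5: (5-1) mod 2 = 0, so use chart row 1. Odd row -> RS.
Chart row 1 tiled across columns 1-8: k k o k k k o k
RS: work column 1 to column 8, symbols as charted — the tiled row is the row as worked.
Counting 6 along the worked row gives k.

Stitch:
k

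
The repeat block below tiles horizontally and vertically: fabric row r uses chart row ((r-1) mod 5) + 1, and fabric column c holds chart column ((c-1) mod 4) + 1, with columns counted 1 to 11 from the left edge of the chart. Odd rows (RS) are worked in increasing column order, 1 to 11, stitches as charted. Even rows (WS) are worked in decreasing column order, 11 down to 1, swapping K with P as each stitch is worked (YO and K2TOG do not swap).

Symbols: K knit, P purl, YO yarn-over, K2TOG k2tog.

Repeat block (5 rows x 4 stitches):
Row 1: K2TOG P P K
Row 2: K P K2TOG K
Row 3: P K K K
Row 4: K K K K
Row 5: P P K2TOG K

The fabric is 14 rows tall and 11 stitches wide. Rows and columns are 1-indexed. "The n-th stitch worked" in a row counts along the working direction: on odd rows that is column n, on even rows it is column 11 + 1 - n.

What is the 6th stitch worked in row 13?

Result:
K

Derivation:
For row 13: chart row = ((13-1) mod 5) + 1 = 3; this is a RS (odd) row.
Chart row 3 tiled across columns 1-11: P K K K P K K K P K K
RS: work column 1 to column 11, symbols as charted — the tiled row is the row as worked.
Counting 6 along the worked row gives K.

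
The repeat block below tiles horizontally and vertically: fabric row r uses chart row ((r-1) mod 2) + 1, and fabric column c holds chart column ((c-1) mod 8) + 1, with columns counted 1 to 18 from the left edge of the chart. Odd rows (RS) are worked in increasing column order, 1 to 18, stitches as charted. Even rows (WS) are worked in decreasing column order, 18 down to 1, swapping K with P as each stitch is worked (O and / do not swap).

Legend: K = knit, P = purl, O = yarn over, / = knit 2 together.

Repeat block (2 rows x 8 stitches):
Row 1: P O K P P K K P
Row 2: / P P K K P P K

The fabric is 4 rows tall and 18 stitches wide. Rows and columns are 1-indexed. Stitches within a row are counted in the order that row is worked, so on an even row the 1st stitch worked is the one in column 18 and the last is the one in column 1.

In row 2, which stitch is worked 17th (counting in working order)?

== STITCH ==
K

Derivation:
Row 2 uses chart row ((2-1) mod 2)+1 = 2. Row 2 is even, so WS.
Chart row 2 tiled across columns 1-18: / P P K K P P K / P P K K P P K / P
WS row: flip the tiled sequence (start at column 18) and apply K<->P; O and / stay.
Row 2 as worked: K / P K K P P K K / P K K P P K K /
Counting 17 along the worked row gives K.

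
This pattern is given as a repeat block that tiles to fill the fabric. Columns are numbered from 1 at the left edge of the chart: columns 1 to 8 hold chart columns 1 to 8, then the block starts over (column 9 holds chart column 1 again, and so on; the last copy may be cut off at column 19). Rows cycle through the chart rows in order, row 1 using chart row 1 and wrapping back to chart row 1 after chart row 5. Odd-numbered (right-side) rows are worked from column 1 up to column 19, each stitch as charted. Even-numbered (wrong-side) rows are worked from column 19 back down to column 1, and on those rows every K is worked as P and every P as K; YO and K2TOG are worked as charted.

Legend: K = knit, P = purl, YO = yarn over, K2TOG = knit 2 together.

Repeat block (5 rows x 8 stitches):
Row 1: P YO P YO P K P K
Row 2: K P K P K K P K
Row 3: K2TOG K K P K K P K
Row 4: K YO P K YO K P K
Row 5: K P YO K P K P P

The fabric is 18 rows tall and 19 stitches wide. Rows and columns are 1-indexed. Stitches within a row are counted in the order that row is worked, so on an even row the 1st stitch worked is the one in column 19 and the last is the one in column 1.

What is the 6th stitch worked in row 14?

Result:
P

Derivation:
For row 14: chart row = ((14-1) mod 5) + 1 = 4; this is a WS (even) row.
Chart row 4 tiled across columns 1-19: K YO P K YO K P K K YO P K YO K P K K YO P
WS row: flip the tiled sequence (start at column 19) and apply K<->P; YO and K2TOG stay.
Row 14 as worked: K YO P P K P YO P K YO P P K P YO P K YO P
Stitch 6 in working order -> P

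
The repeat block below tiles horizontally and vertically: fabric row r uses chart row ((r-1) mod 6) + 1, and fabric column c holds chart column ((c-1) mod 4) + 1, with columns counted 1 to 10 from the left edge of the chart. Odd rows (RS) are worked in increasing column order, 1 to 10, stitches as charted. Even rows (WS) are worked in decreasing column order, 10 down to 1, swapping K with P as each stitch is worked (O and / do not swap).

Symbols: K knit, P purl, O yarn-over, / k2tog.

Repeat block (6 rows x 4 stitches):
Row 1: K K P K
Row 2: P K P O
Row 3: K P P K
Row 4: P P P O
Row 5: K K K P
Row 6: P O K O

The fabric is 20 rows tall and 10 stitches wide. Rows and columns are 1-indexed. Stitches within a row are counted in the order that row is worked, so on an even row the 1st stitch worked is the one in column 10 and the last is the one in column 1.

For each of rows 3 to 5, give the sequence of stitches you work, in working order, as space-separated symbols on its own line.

Row 3: chart row 3, RS - tile across columns 1-10 and work as-is.
Row 4: chart row 4, WS - tiled (columns 1-10): P P P O P P P O P P; work from column 10 back to 1 with K<->P swapped.
Row 5: chart row 5, RS - tile across columns 1-10 and work as-is.

Result:
K P P K K P P K K P
K K O K K K O K K K
K K K P K K K P K K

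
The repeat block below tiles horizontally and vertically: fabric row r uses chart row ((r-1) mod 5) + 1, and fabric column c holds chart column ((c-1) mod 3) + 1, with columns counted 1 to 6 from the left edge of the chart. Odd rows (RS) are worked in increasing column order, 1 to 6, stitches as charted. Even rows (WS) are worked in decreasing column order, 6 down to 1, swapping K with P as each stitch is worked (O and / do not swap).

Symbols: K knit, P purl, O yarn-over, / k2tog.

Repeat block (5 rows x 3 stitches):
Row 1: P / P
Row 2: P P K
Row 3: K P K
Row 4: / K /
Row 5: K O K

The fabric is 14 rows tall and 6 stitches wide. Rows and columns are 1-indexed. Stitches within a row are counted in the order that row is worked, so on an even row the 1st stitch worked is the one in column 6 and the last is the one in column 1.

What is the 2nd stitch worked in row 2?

Result:
K

Derivation:
For row 2: chart row = ((2-1) mod 5) + 1 = 2; this is a WS (even) row.
Chart row 2 tiled across columns 1-6: P P K P P K
WS: work from column 6 back to column 1 (reverse the tiled row), swapping K<->P (O and / unchanged).
Row 2 as worked: P K K P K K
The 2nd stitch worked is K.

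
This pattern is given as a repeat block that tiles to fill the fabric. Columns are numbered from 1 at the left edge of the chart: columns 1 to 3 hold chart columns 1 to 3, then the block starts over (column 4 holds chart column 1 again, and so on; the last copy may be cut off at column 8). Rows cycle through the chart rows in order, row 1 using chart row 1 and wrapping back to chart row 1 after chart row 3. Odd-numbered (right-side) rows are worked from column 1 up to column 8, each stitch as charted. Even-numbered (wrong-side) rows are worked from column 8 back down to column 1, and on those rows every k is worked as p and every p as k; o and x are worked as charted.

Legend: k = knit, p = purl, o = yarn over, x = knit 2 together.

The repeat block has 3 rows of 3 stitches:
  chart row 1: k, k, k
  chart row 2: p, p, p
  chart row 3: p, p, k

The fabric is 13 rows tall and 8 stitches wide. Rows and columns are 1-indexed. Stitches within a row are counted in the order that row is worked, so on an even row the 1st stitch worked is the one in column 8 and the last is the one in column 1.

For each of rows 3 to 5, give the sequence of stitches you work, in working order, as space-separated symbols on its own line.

Result:
p p k p p k p p
p p p p p p p p
p p p p p p p p

Derivation:
Row 3: chart row 3, RS - tile across columns 1-8 and work as-is.
Row 4: chart row 1, WS - tiled (columns 1-8): k k k k k k k k; work from column 8 back to 1 with k<->p swapped.
Row 5: chart row 2, RS - tile across columns 1-8 and work as-is.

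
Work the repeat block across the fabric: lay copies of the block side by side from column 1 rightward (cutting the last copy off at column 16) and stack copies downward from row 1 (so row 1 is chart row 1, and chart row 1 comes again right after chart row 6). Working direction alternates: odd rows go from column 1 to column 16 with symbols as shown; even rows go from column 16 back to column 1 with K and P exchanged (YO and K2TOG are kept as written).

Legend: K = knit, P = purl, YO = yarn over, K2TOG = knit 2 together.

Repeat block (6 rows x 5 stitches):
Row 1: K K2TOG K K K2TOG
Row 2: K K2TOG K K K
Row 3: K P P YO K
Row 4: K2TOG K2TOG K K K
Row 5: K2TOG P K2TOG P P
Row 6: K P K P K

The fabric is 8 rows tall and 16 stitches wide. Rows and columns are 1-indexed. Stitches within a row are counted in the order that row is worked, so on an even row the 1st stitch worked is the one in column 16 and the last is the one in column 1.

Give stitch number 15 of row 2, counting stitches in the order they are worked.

Row 2 uses chart row ((2-1) mod 6)+1 = 2. Row 2 is even, so WS.
Chart row 2 tiled across columns 1-16: K K2TOG K K K K K2TOG K K K K K2TOG K K K K
Wrong side: read the tiled row from column 16 down to 1 and exchange K with P (leave YO, K2TOG).
Row 2 as worked: P P P P K2TOG P P P P K2TOG P P P P K2TOG P
Counting 15 along the worked row gives K2TOG.

Result:
K2TOG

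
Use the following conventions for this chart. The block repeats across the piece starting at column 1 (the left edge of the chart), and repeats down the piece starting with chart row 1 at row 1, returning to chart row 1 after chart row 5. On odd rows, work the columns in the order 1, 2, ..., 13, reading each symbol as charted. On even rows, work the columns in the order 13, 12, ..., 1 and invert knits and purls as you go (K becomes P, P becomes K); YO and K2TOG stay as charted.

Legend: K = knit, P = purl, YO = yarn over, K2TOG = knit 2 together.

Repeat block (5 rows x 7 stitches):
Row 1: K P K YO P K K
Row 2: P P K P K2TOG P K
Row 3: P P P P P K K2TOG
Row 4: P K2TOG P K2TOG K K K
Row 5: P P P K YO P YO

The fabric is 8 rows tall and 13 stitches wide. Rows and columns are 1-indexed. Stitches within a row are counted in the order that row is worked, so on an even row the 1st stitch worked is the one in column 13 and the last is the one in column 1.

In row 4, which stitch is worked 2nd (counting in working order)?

== STITCH ==
P

Derivation:
Row 4 uses chart row ((4-1) mod 5)+1 = 4. Row 4 is even, so WS.
Chart row 4 tiled across columns 1-13: P K2TOG P K2TOG K K K P K2TOG P K2TOG K K
WS: work from column 13 back to column 1 (reverse the tiled row), swapping K<->P (YO and K2TOG unchanged).
Row 4 as worked: P P K2TOG K K2TOG K P P P K2TOG K K2TOG K
The 2nd stitch worked is P.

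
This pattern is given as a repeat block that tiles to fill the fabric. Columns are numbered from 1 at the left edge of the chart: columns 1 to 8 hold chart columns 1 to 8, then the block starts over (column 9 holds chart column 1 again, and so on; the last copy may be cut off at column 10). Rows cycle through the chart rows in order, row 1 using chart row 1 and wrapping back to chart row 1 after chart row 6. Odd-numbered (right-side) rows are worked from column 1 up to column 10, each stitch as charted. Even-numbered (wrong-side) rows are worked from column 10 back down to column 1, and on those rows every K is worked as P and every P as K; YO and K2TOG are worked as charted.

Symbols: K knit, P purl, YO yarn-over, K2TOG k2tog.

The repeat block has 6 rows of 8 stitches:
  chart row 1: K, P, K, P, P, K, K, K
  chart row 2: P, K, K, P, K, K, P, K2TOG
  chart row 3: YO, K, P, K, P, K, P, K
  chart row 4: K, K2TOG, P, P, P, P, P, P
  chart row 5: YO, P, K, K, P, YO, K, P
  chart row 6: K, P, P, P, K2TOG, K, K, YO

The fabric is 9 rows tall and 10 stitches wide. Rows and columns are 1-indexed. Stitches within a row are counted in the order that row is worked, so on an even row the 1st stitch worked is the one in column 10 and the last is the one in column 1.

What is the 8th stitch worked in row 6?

Row 6: (6-1) mod 6 = 5, so use chart row 6. Even row -> WS.
Chart row 6 tiled across columns 1-10: K P P P K2TOG K K YO K P
WS row: flip the tiled sequence (start at column 10) and apply K<->P; YO and K2TOG stay.
Row 6 as worked: K P YO P P K2TOG K K K P
The 8th stitch worked is K.

Stitch:
K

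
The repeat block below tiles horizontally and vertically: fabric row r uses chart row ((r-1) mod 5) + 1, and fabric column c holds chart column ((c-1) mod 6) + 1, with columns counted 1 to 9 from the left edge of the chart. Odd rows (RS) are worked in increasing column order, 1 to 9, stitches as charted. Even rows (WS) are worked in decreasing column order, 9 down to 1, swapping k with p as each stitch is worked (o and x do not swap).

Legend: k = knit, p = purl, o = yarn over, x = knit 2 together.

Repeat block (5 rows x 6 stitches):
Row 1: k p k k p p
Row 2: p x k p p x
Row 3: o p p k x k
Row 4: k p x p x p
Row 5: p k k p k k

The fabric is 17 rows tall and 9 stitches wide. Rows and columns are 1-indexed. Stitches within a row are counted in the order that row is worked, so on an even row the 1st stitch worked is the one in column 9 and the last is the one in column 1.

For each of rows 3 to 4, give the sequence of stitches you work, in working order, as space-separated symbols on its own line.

== ROWS AS WORKED ==
o p p k x k o p p
x k p k x k x k p

Derivation:
Row 3: chart row 3, RS - tile across columns 1-9 and work as-is.
Row 4: chart row 4, WS - tiled (columns 1-9): k p x p x p k p x; work from column 9 back to 1 with k<->p swapped.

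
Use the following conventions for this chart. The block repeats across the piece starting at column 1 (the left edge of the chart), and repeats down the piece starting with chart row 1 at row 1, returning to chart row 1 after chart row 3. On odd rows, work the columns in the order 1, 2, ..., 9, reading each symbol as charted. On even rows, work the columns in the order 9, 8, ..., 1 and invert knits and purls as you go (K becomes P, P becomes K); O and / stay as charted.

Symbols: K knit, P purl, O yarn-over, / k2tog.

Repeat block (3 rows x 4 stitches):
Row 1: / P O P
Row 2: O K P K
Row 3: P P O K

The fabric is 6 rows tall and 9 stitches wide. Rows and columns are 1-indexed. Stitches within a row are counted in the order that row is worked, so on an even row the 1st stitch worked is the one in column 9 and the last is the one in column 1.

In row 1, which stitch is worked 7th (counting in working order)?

Result:
O

Derivation:
Row 1 uses chart row ((1-1) mod 3)+1 = 1. Row 1 is odd, so RS.
Chart row 1 tiled across columns 1-9: / P O P / P O P /
Right side: take the tiled row as-is (worked left to right from column 1).
The 7th stitch worked is O.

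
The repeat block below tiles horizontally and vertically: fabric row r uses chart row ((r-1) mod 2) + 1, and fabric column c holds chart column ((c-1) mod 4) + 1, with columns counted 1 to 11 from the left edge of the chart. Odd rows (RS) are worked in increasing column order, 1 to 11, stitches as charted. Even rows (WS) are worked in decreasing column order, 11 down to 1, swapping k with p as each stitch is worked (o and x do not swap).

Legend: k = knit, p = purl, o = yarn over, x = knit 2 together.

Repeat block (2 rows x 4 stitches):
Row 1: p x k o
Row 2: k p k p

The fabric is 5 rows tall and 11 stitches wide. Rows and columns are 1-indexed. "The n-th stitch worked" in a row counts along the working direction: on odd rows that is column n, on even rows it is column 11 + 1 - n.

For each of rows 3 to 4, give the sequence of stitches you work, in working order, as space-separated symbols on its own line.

Row 3: chart row 1, RS - tile across columns 1-11 and work as-is.
Row 4: chart row 2, WS - tiled (columns 1-11): k p k p k p k p k p k; work from column 11 back to 1 with k<->p swapped.

== ROWS AS WORKED ==
p x k o p x k o p x k
p k p k p k p k p k p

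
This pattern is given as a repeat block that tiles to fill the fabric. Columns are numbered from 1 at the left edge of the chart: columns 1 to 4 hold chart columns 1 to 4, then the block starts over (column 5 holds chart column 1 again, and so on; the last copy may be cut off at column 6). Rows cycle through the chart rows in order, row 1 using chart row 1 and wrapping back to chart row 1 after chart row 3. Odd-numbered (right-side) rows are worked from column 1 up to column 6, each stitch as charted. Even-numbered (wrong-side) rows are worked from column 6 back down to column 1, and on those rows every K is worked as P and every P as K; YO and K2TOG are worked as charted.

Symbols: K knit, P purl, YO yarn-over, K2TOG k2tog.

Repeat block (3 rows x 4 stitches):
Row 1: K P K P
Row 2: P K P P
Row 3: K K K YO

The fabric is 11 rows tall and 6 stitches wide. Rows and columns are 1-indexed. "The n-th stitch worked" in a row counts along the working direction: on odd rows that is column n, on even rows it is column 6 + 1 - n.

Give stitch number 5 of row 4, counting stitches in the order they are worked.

== STITCH ==
K

Derivation:
Row 4: (4-1) mod 3 = 0, so use chart row 1. Even row -> WS.
Chart row 1 tiled across columns 1-6: K P K P K P
WS row: flip the tiled sequence (start at column 6) and apply K<->P; YO and K2TOG stay.
Row 4 as worked: K P K P K P
The 5th stitch worked is K.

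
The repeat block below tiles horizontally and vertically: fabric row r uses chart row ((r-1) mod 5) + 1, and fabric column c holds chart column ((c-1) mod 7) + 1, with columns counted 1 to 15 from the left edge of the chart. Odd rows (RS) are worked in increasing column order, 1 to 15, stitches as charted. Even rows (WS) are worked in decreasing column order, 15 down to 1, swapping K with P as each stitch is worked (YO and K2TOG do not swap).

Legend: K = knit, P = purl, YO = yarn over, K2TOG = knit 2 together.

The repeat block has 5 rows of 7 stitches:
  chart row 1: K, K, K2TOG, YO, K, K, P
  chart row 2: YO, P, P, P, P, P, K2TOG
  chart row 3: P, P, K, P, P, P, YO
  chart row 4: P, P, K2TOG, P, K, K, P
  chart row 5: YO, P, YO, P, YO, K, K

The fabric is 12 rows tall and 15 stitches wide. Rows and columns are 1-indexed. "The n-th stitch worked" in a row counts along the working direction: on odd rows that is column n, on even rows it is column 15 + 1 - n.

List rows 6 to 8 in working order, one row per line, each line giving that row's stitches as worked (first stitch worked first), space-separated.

Rows as worked:
P K P P YO K2TOG P P K P P YO K2TOG P P
YO P P P P P K2TOG YO P P P P P K2TOG YO
K YO K K K P K K YO K K K P K K

Derivation:
Row 6: chart row 1, WS - tiled (columns 1-15): K K K2TOG YO K K P K K K2TOG YO K K P K; work from column 15 back to 1 with K<->P swapped.
Row 7: chart row 2, RS - tile across columns 1-15 and work as-is.
Row 8: chart row 3, WS - tiled (columns 1-15): P P K P P P YO P P K P P P YO P; work from column 15 back to 1 with K<->P swapped.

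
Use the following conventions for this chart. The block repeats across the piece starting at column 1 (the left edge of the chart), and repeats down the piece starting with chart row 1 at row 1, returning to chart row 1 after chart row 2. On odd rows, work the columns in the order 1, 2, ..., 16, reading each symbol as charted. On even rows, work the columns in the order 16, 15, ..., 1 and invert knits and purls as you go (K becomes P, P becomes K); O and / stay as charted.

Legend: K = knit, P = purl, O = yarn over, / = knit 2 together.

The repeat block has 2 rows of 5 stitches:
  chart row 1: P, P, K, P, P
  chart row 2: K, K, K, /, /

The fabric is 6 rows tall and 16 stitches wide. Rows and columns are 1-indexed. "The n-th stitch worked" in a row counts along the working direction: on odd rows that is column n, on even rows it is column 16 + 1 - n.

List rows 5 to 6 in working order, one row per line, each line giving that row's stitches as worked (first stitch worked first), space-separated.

Result:
P P K P P P P K P P P P K P P P
P / / P P P / / P P P / / P P P

Derivation:
Row 5: chart row 1, RS - tile across columns 1-16 and work as-is.
Row 6: chart row 2, WS - tiled (columns 1-16): K K K / / K K K / / K K K / / K; work from column 16 back to 1 with K<->P swapped.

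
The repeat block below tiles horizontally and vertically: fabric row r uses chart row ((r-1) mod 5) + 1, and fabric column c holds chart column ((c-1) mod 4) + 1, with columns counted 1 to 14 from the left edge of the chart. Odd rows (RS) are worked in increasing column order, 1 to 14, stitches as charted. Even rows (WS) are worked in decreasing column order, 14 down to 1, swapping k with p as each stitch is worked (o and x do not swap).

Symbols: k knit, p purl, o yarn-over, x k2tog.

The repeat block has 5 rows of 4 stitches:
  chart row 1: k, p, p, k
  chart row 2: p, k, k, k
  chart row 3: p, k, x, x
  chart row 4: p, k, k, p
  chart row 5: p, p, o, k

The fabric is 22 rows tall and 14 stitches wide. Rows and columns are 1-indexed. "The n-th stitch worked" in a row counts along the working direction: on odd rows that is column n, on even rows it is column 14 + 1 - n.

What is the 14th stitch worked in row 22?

Row 22 uses chart row ((22-1) mod 5)+1 = 2. Row 22 is even, so WS.
Chart row 2 tiled across columns 1-14: p k k k p k k k p k k k p k
WS row: flip the tiled sequence (start at column 14) and apply k<->p; o and x stay.
Row 22 as worked: p k p p p k p p p k p p p k
The 14th stitch worked is k.

Result:
k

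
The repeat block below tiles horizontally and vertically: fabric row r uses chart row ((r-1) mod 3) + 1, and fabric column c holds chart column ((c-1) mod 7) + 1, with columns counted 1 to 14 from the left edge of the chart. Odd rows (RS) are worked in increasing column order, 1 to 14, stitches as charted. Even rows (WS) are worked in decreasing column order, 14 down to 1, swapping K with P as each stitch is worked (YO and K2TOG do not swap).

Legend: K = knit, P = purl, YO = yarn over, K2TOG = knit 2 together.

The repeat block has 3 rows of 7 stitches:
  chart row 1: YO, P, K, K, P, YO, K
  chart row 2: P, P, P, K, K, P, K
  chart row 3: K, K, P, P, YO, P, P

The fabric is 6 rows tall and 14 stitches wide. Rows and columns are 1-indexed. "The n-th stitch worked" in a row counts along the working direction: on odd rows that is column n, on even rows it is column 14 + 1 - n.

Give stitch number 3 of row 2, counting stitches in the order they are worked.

For row 2: chart row = ((2-1) mod 3) + 1 = 2; this is a WS (even) row.
Chart row 2 tiled across columns 1-14: P P P K K P K P P P K K P K
WS row: flip the tiled sequence (start at column 14) and apply K<->P; YO and K2TOG stay.
Row 2 as worked: P K P P K K K P K P P K K K
Counting 3 along the worked row gives P.

Result:
P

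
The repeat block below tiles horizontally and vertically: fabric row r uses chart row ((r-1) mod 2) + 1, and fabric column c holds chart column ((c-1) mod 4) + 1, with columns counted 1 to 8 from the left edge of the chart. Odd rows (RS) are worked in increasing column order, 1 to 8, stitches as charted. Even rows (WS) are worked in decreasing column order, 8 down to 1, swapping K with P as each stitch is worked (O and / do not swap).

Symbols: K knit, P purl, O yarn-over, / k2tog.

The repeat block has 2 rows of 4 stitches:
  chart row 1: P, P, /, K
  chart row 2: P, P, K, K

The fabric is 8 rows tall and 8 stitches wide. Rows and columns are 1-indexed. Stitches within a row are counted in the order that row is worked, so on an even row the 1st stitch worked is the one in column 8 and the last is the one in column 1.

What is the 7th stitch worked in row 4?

== STITCH ==
K

Derivation:
Row 4: (4-1) mod 2 = 1, so use chart row 2. Even row -> WS.
Chart row 2 tiled across columns 1-8: P P K K P P K K
WS: work from column 8 back to column 1 (reverse the tiled row), swapping K<->P (O and / unchanged).
Row 4 as worked: P P K K P P K K
Counting 7 along the worked row gives K.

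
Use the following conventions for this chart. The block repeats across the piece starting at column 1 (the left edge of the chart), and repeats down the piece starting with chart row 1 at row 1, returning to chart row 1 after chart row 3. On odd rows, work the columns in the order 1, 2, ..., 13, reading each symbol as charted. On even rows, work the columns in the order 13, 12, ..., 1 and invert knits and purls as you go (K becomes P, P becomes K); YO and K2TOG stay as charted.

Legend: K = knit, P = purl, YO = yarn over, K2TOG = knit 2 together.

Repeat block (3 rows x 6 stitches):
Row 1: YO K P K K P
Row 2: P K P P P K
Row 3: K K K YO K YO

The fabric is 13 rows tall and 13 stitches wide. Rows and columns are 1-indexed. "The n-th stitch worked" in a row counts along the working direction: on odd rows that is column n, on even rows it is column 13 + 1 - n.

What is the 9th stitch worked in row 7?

Stitch:
P

Derivation:
Row 7 uses chart row ((7-1) mod 3)+1 = 1. Row 7 is odd, so RS.
Chart row 1 tiled across columns 1-13: YO K P K K P YO K P K K P YO
RS: work column 1 to column 13, symbols as charted — the tiled row is the row as worked.
Counting 9 along the worked row gives P.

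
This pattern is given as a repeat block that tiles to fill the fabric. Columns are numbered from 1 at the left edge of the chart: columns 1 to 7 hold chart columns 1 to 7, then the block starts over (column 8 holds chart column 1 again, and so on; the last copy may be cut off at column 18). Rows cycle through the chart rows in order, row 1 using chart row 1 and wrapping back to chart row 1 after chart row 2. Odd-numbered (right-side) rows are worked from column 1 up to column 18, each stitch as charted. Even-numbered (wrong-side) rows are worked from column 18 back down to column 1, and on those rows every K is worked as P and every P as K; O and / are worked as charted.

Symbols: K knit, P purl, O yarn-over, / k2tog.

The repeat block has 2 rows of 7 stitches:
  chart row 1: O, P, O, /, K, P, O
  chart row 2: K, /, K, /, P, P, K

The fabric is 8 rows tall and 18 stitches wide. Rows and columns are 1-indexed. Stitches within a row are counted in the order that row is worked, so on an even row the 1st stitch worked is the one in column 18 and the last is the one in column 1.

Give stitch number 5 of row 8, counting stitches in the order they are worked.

== STITCH ==
P

Derivation:
For row 8: chart row = ((8-1) mod 2) + 1 = 2; this is a WS (even) row.
Chart row 2 tiled across columns 1-18: K / K / P P K K / K / P P K K / K /
WS row: flip the tiled sequence (start at column 18) and apply K<->P; O and / stay.
Row 8 as worked: / P / P P K K / P / P P K K / P / P
The 5th stitch worked is P.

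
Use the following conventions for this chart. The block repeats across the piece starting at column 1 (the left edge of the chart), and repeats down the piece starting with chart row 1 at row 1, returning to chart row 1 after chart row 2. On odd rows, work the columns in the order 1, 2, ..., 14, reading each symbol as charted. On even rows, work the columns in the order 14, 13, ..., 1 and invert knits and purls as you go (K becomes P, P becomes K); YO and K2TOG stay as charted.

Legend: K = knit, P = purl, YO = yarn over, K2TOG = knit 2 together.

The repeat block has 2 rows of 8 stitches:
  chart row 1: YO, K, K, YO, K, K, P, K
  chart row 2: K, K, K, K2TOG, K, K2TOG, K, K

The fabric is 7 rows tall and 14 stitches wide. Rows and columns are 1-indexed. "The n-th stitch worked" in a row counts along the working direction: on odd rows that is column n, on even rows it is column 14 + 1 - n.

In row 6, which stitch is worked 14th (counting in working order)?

Row 6: (6-1) mod 2 = 1, so use chart row 2. Even row -> WS.
Chart row 2 tiled across columns 1-14: K K K K2TOG K K2TOG K K K K K K2TOG K K2TOG
WS row: flip the tiled sequence (start at column 14) and apply K<->P; YO and K2TOG stay.
Row 6 as worked: K2TOG P K2TOG P P P P P K2TOG P K2TOG P P P
Stitch 14 in working order -> P

Result:
P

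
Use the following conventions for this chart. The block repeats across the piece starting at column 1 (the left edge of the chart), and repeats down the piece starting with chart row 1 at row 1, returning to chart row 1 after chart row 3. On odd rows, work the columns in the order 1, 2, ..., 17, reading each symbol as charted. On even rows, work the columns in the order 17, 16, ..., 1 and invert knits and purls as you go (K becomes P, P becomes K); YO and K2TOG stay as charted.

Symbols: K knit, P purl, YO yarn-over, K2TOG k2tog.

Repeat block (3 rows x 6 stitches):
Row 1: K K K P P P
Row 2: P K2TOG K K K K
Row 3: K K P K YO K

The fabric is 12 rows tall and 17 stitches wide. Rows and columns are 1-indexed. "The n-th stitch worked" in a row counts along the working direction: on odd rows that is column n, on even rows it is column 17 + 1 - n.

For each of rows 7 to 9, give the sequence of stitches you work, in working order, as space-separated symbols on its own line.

Row 7: chart row 1, RS - tile across columns 1-17 and work as-is.
Row 8: chart row 2, WS - tiled (columns 1-17): P K2TOG K K K K P K2TOG K K K K P K2TOG K K K; work from column 17 back to 1 with K<->P swapped.
Row 9: chart row 3, RS - tile across columns 1-17 and work as-is.

Rows as worked:
K K K P P P K K K P P P K K K P P
P P P K2TOG K P P P P K2TOG K P P P P K2TOG K
K K P K YO K K K P K YO K K K P K YO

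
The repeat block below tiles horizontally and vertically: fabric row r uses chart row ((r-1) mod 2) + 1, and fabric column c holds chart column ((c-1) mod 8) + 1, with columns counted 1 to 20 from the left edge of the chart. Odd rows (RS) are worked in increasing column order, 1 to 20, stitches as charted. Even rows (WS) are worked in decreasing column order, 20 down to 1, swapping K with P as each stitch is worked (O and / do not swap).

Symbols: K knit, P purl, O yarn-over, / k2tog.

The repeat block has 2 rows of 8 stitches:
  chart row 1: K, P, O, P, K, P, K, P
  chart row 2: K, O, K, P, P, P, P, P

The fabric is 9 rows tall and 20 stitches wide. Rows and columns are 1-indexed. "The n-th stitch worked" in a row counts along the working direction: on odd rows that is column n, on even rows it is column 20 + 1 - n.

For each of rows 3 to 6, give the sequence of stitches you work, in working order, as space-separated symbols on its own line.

Rows as worked:
K P O P K P K P K P O P K P K P K P O P
K P O P K K K K K P O P K K K K K P O P
K P O P K P K P K P O P K P K P K P O P
K P O P K K K K K P O P K K K K K P O P

Derivation:
Row 3: chart row 1, RS - tile across columns 1-20 and work as-is.
Row 4: chart row 2, WS - tiled (columns 1-20): K O K P P P P P K O K P P P P P K O K P; work from column 20 back to 1 with K<->P swapped.
Row 5: chart row 1, RS - tile across columns 1-20 and work as-is.
Row 6: chart row 2, WS - tiled (columns 1-20): K O K P P P P P K O K P P P P P K O K P; work from column 20 back to 1 with K<->P swapped.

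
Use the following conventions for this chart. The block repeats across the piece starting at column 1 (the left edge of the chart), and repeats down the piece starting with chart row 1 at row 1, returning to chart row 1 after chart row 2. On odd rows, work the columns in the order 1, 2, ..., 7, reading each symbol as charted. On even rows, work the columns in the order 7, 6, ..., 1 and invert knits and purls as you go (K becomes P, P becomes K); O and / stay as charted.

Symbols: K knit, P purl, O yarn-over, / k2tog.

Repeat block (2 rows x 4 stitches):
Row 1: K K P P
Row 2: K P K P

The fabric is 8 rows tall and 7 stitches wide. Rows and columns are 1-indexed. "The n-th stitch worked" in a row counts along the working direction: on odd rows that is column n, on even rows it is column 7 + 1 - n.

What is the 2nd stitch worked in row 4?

For row 4: chart row = ((4-1) mod 2) + 1 = 2; this is a WS (even) row.
Chart row 2 tiled across columns 1-7: K P K P K P K
WS row: flip the tiled sequence (start at column 7) and apply K<->P; O and / stay.
Row 4 as worked: P K P K P K P
The 2nd stitch worked is K.

== STITCH ==
K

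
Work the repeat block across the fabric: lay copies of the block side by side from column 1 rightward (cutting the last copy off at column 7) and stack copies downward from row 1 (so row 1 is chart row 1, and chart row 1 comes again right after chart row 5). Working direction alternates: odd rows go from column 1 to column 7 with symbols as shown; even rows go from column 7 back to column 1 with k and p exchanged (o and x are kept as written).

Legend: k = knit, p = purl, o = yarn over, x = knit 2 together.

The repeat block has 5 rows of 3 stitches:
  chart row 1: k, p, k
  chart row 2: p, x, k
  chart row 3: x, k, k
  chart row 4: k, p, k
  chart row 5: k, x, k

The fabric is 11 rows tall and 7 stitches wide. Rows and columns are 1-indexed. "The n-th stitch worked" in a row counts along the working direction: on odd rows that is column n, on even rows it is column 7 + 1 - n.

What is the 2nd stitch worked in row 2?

== STITCH ==
p

Derivation:
Row 2: (2-1) mod 5 = 1, so use chart row 2. Even row -> WS.
Chart row 2 tiled across columns 1-7: p x k p x k p
WS: work from column 7 back to column 1 (reverse the tiled row), swapping k<->p (o and x unchanged).
Row 2 as worked: k p x k p x k
Stitch 2 in working order -> p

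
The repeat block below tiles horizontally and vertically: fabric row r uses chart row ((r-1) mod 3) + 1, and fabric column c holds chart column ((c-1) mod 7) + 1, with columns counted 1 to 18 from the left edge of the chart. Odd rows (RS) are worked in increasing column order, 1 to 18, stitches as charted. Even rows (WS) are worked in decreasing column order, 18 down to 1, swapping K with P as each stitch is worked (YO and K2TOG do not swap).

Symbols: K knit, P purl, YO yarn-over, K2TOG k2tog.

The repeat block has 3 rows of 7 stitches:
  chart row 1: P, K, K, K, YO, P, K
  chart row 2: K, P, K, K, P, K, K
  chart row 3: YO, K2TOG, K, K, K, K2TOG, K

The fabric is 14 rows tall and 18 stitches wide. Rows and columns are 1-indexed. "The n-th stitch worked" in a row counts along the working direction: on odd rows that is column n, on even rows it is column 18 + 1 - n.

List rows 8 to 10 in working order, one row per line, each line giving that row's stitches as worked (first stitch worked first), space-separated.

Result:
P P K P P P K P P K P P P K P P K P
YO K2TOG K K K K2TOG K YO K2TOG K K K K2TOG K YO K2TOG K K
P P P K P K YO P P P K P K YO P P P K

Derivation:
Row 8: chart row 2, WS - tiled (columns 1-18): K P K K P K K K P K K P K K K P K K; work from column 18 back to 1 with K<->P swapped.
Row 9: chart row 3, RS - tile across columns 1-18 and work as-is.
Row 10: chart row 1, WS - tiled (columns 1-18): P K K K YO P K P K K K YO P K P K K K; work from column 18 back to 1 with K<->P swapped.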